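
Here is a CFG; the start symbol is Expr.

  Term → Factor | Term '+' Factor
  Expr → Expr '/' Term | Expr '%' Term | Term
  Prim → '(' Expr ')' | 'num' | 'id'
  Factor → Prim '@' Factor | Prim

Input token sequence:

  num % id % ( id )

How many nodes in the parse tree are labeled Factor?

[Expr [Expr [Expr [Term [Factor [Prim num]]]] % [Term [Factor [Prim id]]]] % [Term [Factor [Prim ( [Expr [Term [Factor [Prim id]]]] )]]]]

4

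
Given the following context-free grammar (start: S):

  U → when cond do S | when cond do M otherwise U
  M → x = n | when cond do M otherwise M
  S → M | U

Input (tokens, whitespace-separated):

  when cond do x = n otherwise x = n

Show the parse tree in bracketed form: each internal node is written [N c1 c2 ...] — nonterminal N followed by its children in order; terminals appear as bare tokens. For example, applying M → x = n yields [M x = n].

[S [M when cond do [M x = n] otherwise [M x = n]]]

S
M
when cond do M otherwise M
when cond do x = n otherwise M
when cond do x = n otherwise x = n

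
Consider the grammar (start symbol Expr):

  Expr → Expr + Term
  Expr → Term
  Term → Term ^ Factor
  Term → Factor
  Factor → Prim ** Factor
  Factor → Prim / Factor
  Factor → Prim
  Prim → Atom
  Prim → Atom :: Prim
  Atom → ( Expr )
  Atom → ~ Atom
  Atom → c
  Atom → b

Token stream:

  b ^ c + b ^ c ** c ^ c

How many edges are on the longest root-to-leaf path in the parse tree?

[Expr [Expr [Term [Term [Factor [Prim [Atom b]]]] ^ [Factor [Prim [Atom c]]]]] + [Term [Term [Term [Factor [Prim [Atom b]]]] ^ [Factor [Prim [Atom c]] ** [Factor [Prim [Atom c]]]]] ^ [Factor [Prim [Atom c]]]]]

7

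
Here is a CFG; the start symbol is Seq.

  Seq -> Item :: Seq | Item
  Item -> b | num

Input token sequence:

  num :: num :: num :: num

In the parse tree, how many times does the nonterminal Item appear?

[Seq [Item num] :: [Seq [Item num] :: [Seq [Item num] :: [Seq [Item num]]]]]

4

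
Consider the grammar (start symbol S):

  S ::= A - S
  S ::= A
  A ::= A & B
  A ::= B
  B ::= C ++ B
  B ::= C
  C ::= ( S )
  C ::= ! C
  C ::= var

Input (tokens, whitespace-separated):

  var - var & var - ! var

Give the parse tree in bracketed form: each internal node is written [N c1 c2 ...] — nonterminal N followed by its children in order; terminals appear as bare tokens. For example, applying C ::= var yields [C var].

[S [A [B [C var]]] - [S [A [A [B [C var]]] & [B [C var]]] - [S [A [B [C ! [C var]]]]]]]

S
A - S
B - S
C - S
var - S
var - A - S
var - A & B - S
var - B & B - S
var - C & B - S
var - var & B - S
var - var & C - S
var - var & var - S
var - var & var - A
var - var & var - B
var - var & var - C
var - var & var - ! C
var - var & var - ! var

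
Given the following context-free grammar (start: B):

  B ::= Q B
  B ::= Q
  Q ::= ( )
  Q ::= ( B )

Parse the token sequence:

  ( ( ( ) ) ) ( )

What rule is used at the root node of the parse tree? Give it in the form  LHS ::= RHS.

B ::= Q B

[B [Q ( [B [Q ( [B [Q ( )]] )]] )] [B [Q ( )]]]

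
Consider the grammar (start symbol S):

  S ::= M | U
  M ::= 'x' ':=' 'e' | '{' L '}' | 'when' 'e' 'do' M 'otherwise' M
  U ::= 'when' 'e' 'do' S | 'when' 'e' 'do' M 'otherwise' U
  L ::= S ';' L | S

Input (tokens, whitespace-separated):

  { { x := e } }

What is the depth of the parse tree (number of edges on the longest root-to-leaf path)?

8

[S [M { [L [S [M { [L [S [M x := e]]] }]]] }]]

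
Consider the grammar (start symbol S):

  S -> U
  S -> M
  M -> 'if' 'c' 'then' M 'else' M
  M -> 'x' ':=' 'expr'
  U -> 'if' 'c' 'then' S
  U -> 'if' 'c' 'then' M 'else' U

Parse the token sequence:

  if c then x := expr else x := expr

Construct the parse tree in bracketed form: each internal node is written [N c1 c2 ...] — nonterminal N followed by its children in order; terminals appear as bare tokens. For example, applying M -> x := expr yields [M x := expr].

S
M
if c then M else M
if c then x := expr else M
if c then x := expr else x := expr

[S [M if c then [M x := expr] else [M x := expr]]]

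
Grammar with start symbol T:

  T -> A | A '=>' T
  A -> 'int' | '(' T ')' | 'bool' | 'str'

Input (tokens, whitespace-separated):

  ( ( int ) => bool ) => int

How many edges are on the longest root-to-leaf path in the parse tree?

[T [A ( [T [A ( [T [A int]] )] => [T [A bool]]] )] => [T [A int]]]

6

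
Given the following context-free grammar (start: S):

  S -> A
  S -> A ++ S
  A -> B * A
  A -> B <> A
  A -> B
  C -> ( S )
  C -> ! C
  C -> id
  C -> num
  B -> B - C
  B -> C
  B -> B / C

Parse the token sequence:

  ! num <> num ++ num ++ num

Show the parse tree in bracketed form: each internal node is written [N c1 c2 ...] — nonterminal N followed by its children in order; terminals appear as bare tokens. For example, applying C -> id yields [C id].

[S [A [B [C ! [C num]]] <> [A [B [C num]]]] ++ [S [A [B [C num]]] ++ [S [A [B [C num]]]]]]

S
A ++ S
B <> A ++ S
C <> A ++ S
! C <> A ++ S
! num <> A ++ S
! num <> B ++ S
! num <> C ++ S
! num <> num ++ S
! num <> num ++ A ++ S
! num <> num ++ B ++ S
! num <> num ++ C ++ S
! num <> num ++ num ++ S
! num <> num ++ num ++ A
! num <> num ++ num ++ B
! num <> num ++ num ++ C
! num <> num ++ num ++ num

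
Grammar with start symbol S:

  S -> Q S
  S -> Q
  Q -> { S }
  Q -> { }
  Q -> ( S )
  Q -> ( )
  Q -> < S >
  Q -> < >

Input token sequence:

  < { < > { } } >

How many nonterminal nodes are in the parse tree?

8

[S [Q < [S [Q { [S [Q < >] [S [Q { }]]] }]] >]]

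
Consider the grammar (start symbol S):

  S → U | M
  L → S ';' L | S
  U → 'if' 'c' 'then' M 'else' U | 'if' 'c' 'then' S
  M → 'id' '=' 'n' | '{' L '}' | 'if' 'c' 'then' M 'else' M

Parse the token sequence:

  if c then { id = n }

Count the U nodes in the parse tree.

[S [U if c then [S [M { [L [S [M id = n]]] }]]]]

1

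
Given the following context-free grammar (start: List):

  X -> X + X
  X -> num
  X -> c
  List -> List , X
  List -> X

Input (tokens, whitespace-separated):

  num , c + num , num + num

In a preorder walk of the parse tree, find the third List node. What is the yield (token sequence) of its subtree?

[List [List [List [X num]] , [X [X c] + [X num]]] , [X [X num] + [X num]]]

num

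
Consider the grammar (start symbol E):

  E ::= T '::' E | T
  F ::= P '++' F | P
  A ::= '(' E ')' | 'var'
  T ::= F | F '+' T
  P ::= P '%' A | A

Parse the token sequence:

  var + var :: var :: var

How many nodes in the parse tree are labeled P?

4

[E [T [F [P [A var]]] + [T [F [P [A var]]]]] :: [E [T [F [P [A var]]]] :: [E [T [F [P [A var]]]]]]]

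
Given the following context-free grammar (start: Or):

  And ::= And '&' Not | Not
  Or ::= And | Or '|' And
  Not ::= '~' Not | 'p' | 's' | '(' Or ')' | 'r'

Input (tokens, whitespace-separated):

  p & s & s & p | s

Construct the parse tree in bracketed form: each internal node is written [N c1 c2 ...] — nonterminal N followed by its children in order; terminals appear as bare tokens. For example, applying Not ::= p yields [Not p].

[Or [Or [And [And [And [And [Not p]] & [Not s]] & [Not s]] & [Not p]]] | [And [Not s]]]

Or
Or | And
And | And
And & Not | And
And & Not & Not | And
And & Not & Not & Not | And
Not & Not & Not & Not | And
p & Not & Not & Not | And
p & s & Not & Not | And
p & s & s & Not | And
p & s & s & p | And
p & s & s & p | Not
p & s & s & p | s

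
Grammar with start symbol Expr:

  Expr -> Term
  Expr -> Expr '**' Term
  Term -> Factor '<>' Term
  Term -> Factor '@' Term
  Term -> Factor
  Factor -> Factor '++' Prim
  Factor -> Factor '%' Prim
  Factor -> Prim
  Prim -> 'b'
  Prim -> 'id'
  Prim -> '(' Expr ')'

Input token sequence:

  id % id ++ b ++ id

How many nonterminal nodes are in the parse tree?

10

[Expr [Term [Factor [Factor [Factor [Factor [Prim id]] % [Prim id]] ++ [Prim b]] ++ [Prim id]]]]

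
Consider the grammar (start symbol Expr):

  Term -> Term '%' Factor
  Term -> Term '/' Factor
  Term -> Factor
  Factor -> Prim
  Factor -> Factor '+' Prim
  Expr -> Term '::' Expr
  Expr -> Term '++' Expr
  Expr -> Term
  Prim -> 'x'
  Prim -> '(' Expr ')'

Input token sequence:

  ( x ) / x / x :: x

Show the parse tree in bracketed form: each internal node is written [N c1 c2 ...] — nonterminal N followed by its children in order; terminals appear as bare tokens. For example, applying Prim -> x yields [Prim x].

Expr
Term :: Expr
Term / Factor :: Expr
Term / Factor / Factor :: Expr
Factor / Factor / Factor :: Expr
Prim / Factor / Factor :: Expr
( Expr ) / Factor / Factor :: Expr
( Term ) / Factor / Factor :: Expr
( Factor ) / Factor / Factor :: Expr
( Prim ) / Factor / Factor :: Expr
( x ) / Factor / Factor :: Expr
( x ) / Prim / Factor :: Expr
( x ) / x / Factor :: Expr
( x ) / x / Prim :: Expr
( x ) / x / x :: Expr
( x ) / x / x :: Term
( x ) / x / x :: Factor
( x ) / x / x :: Prim
( x ) / x / x :: x

[Expr [Term [Term [Term [Factor [Prim ( [Expr [Term [Factor [Prim x]]]] )]]] / [Factor [Prim x]]] / [Factor [Prim x]]] :: [Expr [Term [Factor [Prim x]]]]]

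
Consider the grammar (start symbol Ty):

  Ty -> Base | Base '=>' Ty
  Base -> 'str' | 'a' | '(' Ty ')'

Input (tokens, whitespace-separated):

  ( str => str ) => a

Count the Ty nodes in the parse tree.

[Ty [Base ( [Ty [Base str] => [Ty [Base str]]] )] => [Ty [Base a]]]

4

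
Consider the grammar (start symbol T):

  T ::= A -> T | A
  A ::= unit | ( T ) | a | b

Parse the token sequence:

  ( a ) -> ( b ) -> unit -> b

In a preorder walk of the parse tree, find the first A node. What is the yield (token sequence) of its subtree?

( a )

[T [A ( [T [A a]] )] -> [T [A ( [T [A b]] )] -> [T [A unit] -> [T [A b]]]]]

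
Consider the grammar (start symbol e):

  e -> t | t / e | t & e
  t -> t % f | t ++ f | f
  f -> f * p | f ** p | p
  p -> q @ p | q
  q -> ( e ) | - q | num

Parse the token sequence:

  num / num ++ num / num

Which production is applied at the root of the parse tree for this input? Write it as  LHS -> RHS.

e -> t / e

[e [t [f [p [q num]]]] / [e [t [t [f [p [q num]]]] ++ [f [p [q num]]]] / [e [t [f [p [q num]]]]]]]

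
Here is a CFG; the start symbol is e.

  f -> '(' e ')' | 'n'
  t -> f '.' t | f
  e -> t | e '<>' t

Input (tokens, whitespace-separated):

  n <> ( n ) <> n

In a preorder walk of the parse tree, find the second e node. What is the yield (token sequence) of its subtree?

n <> ( n )

[e [e [e [t [f n]]] <> [t [f ( [e [t [f n]]] )]]] <> [t [f n]]]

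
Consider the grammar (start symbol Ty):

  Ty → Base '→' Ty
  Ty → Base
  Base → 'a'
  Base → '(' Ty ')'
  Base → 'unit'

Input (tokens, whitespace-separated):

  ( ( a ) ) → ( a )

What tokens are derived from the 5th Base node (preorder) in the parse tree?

a

[Ty [Base ( [Ty [Base ( [Ty [Base a]] )]] )] → [Ty [Base ( [Ty [Base a]] )]]]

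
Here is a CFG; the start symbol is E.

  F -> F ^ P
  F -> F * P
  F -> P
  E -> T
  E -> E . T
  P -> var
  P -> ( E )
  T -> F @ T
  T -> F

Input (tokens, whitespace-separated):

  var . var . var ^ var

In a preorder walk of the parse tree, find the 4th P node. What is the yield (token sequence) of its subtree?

var

[E [E [E [T [F [P var]]]] . [T [F [P var]]]] . [T [F [F [P var]] ^ [P var]]]]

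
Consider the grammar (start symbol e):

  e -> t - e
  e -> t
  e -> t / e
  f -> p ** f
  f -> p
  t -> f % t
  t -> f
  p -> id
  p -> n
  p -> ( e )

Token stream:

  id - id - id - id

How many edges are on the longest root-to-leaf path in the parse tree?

7

[e [t [f [p id]]] - [e [t [f [p id]]] - [e [t [f [p id]]] - [e [t [f [p id]]]]]]]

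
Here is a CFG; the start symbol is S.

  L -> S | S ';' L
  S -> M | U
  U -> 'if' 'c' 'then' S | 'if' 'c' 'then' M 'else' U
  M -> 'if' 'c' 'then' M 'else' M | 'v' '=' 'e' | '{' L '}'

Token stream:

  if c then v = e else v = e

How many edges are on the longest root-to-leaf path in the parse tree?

3

[S [M if c then [M v = e] else [M v = e]]]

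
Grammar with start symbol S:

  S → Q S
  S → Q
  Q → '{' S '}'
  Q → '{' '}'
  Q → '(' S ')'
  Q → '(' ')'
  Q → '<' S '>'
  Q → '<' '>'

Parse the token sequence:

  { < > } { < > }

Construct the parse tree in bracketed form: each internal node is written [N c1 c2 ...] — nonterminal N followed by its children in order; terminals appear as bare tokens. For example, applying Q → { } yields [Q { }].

[S [Q { [S [Q < >]] }] [S [Q { [S [Q < >]] }]]]

S
Q S
{ S } S
{ Q } S
{ < > } S
{ < > } Q
{ < > } { S }
{ < > } { Q }
{ < > } { < > }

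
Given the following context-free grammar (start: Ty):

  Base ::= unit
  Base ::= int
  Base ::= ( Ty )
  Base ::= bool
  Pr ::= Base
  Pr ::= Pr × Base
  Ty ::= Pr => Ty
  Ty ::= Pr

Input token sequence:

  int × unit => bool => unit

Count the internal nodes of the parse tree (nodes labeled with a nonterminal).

[Ty [Pr [Pr [Base int]] × [Base unit]] => [Ty [Pr [Base bool]] => [Ty [Pr [Base unit]]]]]

11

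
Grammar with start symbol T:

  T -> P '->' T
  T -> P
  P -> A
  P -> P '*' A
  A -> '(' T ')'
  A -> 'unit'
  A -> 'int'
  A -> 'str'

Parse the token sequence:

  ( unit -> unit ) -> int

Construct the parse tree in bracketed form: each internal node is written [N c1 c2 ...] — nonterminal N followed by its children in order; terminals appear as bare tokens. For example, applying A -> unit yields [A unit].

[T [P [A ( [T [P [A unit]] -> [T [P [A unit]]]] )]] -> [T [P [A int]]]]

T
P -> T
A -> T
( T ) -> T
( P -> T ) -> T
( A -> T ) -> T
( unit -> T ) -> T
( unit -> P ) -> T
( unit -> A ) -> T
( unit -> unit ) -> T
( unit -> unit ) -> P
( unit -> unit ) -> A
( unit -> unit ) -> int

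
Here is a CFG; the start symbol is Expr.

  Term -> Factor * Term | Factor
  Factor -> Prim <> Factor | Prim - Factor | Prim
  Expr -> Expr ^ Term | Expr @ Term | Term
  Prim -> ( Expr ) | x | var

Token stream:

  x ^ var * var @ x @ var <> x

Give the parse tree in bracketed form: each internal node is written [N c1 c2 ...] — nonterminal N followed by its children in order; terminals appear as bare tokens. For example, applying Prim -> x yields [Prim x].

[Expr [Expr [Expr [Expr [Term [Factor [Prim x]]]] ^ [Term [Factor [Prim var]] * [Term [Factor [Prim var]]]]] @ [Term [Factor [Prim x]]]] @ [Term [Factor [Prim var] <> [Factor [Prim x]]]]]

Expr
Expr @ Term
Expr @ Term @ Term
Expr ^ Term @ Term @ Term
Term ^ Term @ Term @ Term
Factor ^ Term @ Term @ Term
Prim ^ Term @ Term @ Term
x ^ Term @ Term @ Term
x ^ Factor * Term @ Term @ Term
x ^ Prim * Term @ Term @ Term
x ^ var * Term @ Term @ Term
x ^ var * Factor @ Term @ Term
x ^ var * Prim @ Term @ Term
x ^ var * var @ Term @ Term
x ^ var * var @ Factor @ Term
x ^ var * var @ Prim @ Term
x ^ var * var @ x @ Term
x ^ var * var @ x @ Factor
x ^ var * var @ x @ Prim <> Factor
x ^ var * var @ x @ var <> Factor
x ^ var * var @ x @ var <> Prim
x ^ var * var @ x @ var <> x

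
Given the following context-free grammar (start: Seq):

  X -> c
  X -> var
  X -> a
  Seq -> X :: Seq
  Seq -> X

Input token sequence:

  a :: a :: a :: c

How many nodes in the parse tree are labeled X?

[Seq [X a] :: [Seq [X a] :: [Seq [X a] :: [Seq [X c]]]]]

4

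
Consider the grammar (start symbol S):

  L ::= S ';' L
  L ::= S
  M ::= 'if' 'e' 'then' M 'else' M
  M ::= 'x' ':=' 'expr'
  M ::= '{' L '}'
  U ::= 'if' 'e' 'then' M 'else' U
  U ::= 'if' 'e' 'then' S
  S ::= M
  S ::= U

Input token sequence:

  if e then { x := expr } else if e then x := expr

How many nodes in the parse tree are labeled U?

2

[S [U if e then [M { [L [S [M x := expr]]] }] else [U if e then [S [M x := expr]]]]]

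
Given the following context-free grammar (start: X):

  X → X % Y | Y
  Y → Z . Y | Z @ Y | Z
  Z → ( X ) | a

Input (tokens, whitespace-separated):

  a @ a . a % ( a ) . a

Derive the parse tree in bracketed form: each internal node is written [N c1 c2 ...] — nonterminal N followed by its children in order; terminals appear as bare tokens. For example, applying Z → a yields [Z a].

[X [X [Y [Z a] @ [Y [Z a] . [Y [Z a]]]]] % [Y [Z ( [X [Y [Z a]]] )] . [Y [Z a]]]]

X
X % Y
Y % Y
Z @ Y % Y
a @ Y % Y
a @ Z . Y % Y
a @ a . Y % Y
a @ a . Z % Y
a @ a . a % Y
a @ a . a % Z . Y
a @ a . a % ( X ) . Y
a @ a . a % ( Y ) . Y
a @ a . a % ( Z ) . Y
a @ a . a % ( a ) . Y
a @ a . a % ( a ) . Z
a @ a . a % ( a ) . a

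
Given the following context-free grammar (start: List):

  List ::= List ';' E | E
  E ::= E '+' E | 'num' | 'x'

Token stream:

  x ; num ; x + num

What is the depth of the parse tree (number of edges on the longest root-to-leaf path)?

4

[List [List [List [E x]] ; [E num]] ; [E [E x] + [E num]]]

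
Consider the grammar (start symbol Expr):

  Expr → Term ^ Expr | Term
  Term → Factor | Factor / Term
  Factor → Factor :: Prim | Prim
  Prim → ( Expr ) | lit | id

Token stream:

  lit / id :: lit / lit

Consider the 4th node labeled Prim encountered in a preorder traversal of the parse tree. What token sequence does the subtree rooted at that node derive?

lit

[Expr [Term [Factor [Prim lit]] / [Term [Factor [Factor [Prim id]] :: [Prim lit]] / [Term [Factor [Prim lit]]]]]]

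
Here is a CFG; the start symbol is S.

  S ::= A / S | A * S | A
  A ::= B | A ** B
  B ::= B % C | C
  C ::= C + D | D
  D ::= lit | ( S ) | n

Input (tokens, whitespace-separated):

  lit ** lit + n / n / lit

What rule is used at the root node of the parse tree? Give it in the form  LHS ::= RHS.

S ::= A / S

[S [A [A [B [C [D lit]]]] ** [B [C [C [D lit]] + [D n]]]] / [S [A [B [C [D n]]]] / [S [A [B [C [D lit]]]]]]]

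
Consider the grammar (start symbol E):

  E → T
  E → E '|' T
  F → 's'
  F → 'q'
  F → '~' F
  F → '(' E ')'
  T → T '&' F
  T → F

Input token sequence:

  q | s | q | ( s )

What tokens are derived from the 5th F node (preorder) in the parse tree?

[E [E [E [E [T [F q]]] | [T [F s]]] | [T [F q]]] | [T [F ( [E [T [F s]]] )]]]

s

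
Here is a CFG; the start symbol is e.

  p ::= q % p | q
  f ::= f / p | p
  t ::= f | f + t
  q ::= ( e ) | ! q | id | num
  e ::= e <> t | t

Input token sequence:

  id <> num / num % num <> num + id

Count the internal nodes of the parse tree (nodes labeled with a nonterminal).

24

[e [e [e [t [f [p [q id]]]]] <> [t [f [f [p [q num]]] / [p [q num] % [p [q num]]]]]] <> [t [f [p [q num]]] + [t [f [p [q id]]]]]]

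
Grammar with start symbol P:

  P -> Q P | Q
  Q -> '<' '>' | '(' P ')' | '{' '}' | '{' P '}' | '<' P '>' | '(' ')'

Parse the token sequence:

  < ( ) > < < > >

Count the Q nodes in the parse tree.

4

[P [Q < [P [Q ( )]] >] [P [Q < [P [Q < >]] >]]]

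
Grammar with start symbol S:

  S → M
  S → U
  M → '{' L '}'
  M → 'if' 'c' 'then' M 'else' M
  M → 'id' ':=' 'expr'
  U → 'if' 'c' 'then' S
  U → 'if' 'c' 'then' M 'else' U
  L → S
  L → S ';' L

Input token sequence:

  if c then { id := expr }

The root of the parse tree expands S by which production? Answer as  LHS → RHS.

[S [U if c then [S [M { [L [S [M id := expr]]] }]]]]

S → U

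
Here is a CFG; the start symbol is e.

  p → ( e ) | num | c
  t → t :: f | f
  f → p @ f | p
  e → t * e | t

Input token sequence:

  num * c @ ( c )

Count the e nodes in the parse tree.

3

[e [t [f [p num]]] * [e [t [f [p c] @ [f [p ( [e [t [f [p c]]]] )]]]]]]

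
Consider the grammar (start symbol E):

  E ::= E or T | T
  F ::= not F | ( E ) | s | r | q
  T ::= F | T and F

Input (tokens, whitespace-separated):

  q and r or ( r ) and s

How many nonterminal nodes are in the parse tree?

[E [E [T [T [F q]] and [F r]]] or [T [T [F ( [E [T [F r]]] )]] and [F s]]]

13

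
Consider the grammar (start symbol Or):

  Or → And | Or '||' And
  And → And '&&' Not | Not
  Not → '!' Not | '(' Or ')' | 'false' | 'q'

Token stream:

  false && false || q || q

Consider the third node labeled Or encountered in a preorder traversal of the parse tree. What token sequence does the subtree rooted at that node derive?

[Or [Or [Or [And [And [Not false]] && [Not false]]] || [And [Not q]]] || [And [Not q]]]

false && false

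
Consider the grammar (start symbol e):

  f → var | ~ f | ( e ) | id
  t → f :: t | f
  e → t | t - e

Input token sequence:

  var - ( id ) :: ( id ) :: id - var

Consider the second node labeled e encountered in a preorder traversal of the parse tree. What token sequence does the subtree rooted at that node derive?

( id ) :: ( id ) :: id - var

[e [t [f var]] - [e [t [f ( [e [t [f id]]] )] :: [t [f ( [e [t [f id]]] )] :: [t [f id]]]] - [e [t [f var]]]]]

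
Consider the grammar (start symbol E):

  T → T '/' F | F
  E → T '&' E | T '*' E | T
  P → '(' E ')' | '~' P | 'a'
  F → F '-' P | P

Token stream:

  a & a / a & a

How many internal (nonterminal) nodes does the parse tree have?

[E [T [F [P a]]] & [E [T [T [F [P a]]] / [F [P a]]] & [E [T [F [P a]]]]]]

15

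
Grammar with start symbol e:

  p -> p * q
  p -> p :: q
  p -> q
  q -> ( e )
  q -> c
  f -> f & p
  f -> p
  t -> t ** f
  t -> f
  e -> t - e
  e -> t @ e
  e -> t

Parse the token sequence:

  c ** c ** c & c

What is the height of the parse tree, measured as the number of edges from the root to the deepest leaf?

7

[e [t [t [t [f [p [q c]]]] ** [f [p [q c]]]] ** [f [f [p [q c]]] & [p [q c]]]]]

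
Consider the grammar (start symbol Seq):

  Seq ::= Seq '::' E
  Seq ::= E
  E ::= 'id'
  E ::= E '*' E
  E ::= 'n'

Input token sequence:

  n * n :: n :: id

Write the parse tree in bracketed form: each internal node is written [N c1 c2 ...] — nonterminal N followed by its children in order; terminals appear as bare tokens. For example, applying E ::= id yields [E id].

[Seq [Seq [Seq [E [E n] * [E n]]] :: [E n]] :: [E id]]

Seq
Seq :: E
Seq :: E :: E
E :: E :: E
E * E :: E :: E
n * E :: E :: E
n * n :: E :: E
n * n :: n :: E
n * n :: n :: id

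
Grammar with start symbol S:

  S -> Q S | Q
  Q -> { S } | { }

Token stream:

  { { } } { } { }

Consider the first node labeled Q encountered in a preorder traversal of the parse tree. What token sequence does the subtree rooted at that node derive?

{ { } }

[S [Q { [S [Q { }]] }] [S [Q { }] [S [Q { }]]]]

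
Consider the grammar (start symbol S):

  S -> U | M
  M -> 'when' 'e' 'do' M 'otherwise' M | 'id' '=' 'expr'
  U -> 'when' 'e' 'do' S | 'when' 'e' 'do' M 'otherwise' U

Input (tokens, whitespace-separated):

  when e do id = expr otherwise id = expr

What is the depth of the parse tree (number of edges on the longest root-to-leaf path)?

3

[S [M when e do [M id = expr] otherwise [M id = expr]]]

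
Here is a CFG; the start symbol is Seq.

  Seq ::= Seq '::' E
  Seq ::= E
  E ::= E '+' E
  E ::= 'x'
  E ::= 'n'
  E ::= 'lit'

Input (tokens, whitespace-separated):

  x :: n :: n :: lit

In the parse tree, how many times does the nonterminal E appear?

[Seq [Seq [Seq [Seq [E x]] :: [E n]] :: [E n]] :: [E lit]]

4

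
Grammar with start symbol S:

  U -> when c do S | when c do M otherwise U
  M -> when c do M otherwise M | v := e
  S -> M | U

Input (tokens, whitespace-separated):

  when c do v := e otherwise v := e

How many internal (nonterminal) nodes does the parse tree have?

4

[S [M when c do [M v := e] otherwise [M v := e]]]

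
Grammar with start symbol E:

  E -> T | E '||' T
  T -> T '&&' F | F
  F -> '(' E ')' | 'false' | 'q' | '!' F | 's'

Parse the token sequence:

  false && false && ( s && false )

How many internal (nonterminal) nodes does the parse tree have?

[E [T [T [T [F false]] && [F false]] && [F ( [E [T [T [F s]] && [F false]]] )]]]

12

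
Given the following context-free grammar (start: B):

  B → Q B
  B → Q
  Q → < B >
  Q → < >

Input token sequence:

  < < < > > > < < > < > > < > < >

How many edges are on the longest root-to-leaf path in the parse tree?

[B [Q < [B [Q < [B [Q < >]] >]] >] [B [Q < [B [Q < >] [B [Q < >]]] >] [B [Q < >] [B [Q < >]]]]]

6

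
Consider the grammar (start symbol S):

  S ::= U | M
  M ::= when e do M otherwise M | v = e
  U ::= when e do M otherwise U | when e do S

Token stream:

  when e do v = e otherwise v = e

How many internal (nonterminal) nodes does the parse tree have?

[S [M when e do [M v = e] otherwise [M v = e]]]

4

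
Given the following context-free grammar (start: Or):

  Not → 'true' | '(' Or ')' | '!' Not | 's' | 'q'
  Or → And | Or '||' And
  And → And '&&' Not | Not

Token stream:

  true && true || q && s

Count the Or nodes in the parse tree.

[Or [Or [And [And [Not true]] && [Not true]]] || [And [And [Not q]] && [Not s]]]

2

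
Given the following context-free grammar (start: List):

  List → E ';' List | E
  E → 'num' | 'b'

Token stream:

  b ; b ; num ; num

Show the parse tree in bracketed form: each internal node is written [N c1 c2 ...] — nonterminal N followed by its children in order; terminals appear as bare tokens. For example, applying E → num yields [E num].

List
E ; List
b ; List
b ; E ; List
b ; b ; List
b ; b ; E ; List
b ; b ; num ; List
b ; b ; num ; E
b ; b ; num ; num

[List [E b] ; [List [E b] ; [List [E num] ; [List [E num]]]]]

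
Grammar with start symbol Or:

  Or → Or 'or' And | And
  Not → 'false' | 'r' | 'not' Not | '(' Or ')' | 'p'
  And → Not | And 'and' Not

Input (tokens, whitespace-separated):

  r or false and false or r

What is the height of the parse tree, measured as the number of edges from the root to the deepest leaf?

[Or [Or [Or [And [Not r]]] or [And [And [Not false]] and [Not false]]] or [And [Not r]]]

5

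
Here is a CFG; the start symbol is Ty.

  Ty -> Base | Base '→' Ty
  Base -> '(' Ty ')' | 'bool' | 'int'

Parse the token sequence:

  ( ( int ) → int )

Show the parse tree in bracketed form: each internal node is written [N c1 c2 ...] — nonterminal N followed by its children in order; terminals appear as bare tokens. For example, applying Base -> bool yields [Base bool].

[Ty [Base ( [Ty [Base ( [Ty [Base int]] )] → [Ty [Base int]]] )]]

Ty
Base
( Ty )
( Base → Ty )
( ( Ty ) → Ty )
( ( Base ) → Ty )
( ( int ) → Ty )
( ( int ) → Base )
( ( int ) → int )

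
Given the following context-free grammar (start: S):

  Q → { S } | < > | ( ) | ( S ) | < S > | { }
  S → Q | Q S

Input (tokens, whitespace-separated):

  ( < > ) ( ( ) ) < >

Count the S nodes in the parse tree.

[S [Q ( [S [Q < >]] )] [S [Q ( [S [Q ( )]] )] [S [Q < >]]]]

5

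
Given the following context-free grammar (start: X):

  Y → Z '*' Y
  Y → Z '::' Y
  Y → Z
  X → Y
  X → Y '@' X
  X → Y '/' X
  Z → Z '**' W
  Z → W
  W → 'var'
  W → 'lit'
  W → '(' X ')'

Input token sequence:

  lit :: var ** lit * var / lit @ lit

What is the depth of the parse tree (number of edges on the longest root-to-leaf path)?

6

[X [Y [Z [W lit]] :: [Y [Z [Z [W var]] ** [W lit]] * [Y [Z [W var]]]]] / [X [Y [Z [W lit]]] @ [X [Y [Z [W lit]]]]]]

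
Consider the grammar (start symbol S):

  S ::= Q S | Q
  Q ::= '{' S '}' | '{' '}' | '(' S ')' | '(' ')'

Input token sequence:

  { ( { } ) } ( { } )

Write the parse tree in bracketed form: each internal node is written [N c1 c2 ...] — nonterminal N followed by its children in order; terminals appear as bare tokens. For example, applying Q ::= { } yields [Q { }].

S
Q S
{ S } S
{ Q } S
{ ( S ) } S
{ ( Q ) } S
{ ( { } ) } S
{ ( { } ) } Q
{ ( { } ) } ( S )
{ ( { } ) } ( Q )
{ ( { } ) } ( { } )

[S [Q { [S [Q ( [S [Q { }]] )]] }] [S [Q ( [S [Q { }]] )]]]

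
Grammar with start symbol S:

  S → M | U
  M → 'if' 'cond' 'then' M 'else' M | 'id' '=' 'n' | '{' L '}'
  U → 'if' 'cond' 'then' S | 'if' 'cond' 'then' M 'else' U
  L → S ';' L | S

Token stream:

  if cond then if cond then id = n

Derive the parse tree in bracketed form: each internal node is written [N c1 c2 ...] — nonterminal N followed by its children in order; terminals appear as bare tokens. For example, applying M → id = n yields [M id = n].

[S [U if cond then [S [U if cond then [S [M id = n]]]]]]

S
U
if cond then S
if cond then U
if cond then if cond then S
if cond then if cond then M
if cond then if cond then id = n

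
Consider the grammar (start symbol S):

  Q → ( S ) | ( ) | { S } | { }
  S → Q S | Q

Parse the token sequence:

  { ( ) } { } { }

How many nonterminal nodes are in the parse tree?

[S [Q { [S [Q ( )]] }] [S [Q { }] [S [Q { }]]]]

8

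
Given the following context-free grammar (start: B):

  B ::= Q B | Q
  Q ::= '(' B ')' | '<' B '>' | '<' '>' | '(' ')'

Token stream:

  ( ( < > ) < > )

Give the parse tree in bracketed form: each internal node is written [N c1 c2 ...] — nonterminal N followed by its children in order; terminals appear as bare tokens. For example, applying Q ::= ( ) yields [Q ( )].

B
Q
( B )
( Q B )
( ( B ) B )
( ( Q ) B )
( ( < > ) B )
( ( < > ) Q )
( ( < > ) < > )

[B [Q ( [B [Q ( [B [Q < >]] )] [B [Q < >]]] )]]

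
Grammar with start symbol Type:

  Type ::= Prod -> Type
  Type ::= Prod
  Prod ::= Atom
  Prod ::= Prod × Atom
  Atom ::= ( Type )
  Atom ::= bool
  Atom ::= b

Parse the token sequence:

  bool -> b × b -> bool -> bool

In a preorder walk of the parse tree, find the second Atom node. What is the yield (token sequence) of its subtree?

[Type [Prod [Atom bool]] -> [Type [Prod [Prod [Atom b]] × [Atom b]] -> [Type [Prod [Atom bool]] -> [Type [Prod [Atom bool]]]]]]

b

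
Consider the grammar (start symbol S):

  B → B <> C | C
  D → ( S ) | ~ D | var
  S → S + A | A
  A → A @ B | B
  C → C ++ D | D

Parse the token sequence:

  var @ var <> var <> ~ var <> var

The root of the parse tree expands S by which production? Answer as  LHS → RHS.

[S [A [A [B [C [D var]]]] @ [B [B [B [B [C [D var]]] <> [C [D var]]] <> [C [D ~ [D var]]]] <> [C [D var]]]]]

S → A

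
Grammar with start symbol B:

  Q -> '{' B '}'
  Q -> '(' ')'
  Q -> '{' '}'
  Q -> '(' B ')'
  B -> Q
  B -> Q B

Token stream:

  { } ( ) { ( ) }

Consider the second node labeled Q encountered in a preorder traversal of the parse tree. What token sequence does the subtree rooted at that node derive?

[B [Q { }] [B [Q ( )] [B [Q { [B [Q ( )]] }]]]]

( )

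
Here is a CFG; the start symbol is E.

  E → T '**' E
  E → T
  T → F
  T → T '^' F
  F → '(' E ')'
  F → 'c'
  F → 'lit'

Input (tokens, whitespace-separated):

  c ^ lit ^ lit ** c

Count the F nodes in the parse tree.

4

[E [T [T [T [F c]] ^ [F lit]] ^ [F lit]] ** [E [T [F c]]]]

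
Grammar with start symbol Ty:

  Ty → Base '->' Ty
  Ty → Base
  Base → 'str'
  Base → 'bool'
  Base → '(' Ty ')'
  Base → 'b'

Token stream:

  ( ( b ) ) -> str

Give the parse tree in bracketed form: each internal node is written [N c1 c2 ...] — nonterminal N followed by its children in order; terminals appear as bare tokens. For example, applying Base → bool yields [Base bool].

Ty
Base -> Ty
( Ty ) -> Ty
( Base ) -> Ty
( ( Ty ) ) -> Ty
( ( Base ) ) -> Ty
( ( b ) ) -> Ty
( ( b ) ) -> Base
( ( b ) ) -> str

[Ty [Base ( [Ty [Base ( [Ty [Base b]] )]] )] -> [Ty [Base str]]]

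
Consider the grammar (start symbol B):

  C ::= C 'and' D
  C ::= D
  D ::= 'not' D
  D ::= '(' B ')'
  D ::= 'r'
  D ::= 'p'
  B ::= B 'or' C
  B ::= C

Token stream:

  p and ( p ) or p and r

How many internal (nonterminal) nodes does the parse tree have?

[B [B [C [C [D p]] and [D ( [B [C [D p]]] )]]] or [C [C [D p]] and [D r]]]

13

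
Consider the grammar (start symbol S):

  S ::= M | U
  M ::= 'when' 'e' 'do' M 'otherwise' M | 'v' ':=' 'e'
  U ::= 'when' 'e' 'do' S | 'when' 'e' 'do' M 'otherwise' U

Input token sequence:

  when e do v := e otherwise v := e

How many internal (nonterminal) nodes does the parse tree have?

[S [M when e do [M v := e] otherwise [M v := e]]]

4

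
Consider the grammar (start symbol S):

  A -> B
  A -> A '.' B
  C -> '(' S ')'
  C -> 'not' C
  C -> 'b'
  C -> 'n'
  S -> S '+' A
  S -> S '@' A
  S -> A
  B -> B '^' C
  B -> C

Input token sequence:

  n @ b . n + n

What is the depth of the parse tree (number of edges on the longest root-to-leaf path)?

6

[S [S [S [A [B [C n]]]] @ [A [A [B [C b]]] . [B [C n]]]] + [A [B [C n]]]]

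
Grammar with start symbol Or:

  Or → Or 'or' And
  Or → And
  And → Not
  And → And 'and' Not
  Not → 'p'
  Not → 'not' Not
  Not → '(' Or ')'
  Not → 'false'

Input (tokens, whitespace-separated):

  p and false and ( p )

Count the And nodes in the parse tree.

4

[Or [And [And [And [Not p]] and [Not false]] and [Not ( [Or [And [Not p]]] )]]]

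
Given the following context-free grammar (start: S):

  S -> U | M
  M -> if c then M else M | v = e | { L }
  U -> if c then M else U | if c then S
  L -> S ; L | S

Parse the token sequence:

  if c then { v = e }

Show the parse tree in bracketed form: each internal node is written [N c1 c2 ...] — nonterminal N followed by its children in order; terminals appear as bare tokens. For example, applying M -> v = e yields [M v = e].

[S [U if c then [S [M { [L [S [M v = e]]] }]]]]

S
U
if c then S
if c then M
if c then { L }
if c then { S }
if c then { M }
if c then { v = e }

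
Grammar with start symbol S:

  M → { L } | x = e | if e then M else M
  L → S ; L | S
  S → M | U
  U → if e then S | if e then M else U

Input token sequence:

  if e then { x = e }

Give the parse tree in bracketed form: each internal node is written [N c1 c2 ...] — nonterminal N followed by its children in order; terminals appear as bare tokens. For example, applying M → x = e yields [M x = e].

[S [U if e then [S [M { [L [S [M x = e]]] }]]]]

S
U
if e then S
if e then M
if e then { L }
if e then { S }
if e then { M }
if e then { x = e }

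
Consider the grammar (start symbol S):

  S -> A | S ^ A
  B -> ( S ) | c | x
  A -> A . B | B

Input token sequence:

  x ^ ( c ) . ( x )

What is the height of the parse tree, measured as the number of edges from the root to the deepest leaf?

7

[S [S [A [B x]]] ^ [A [A [B ( [S [A [B c]]] )]] . [B ( [S [A [B x]]] )]]]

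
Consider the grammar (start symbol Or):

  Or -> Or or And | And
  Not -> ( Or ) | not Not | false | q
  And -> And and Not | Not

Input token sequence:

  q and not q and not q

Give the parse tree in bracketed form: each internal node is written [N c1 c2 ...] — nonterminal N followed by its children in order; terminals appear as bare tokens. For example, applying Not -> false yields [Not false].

Or
And
And and Not
And and Not and Not
Not and Not and Not
q and Not and Not
q and not Not and Not
q and not q and Not
q and not q and not Not
q and not q and not q

[Or [And [And [And [Not q]] and [Not not [Not q]]] and [Not not [Not q]]]]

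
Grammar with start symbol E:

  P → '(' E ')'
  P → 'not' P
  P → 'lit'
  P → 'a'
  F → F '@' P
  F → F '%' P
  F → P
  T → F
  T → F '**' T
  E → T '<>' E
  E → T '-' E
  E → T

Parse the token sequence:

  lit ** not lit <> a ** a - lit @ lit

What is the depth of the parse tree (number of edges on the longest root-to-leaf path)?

7

[E [T [F [P lit]] ** [T [F [P not [P lit]]]]] <> [E [T [F [P a]] ** [T [F [P a]]]] - [E [T [F [F [P lit]] @ [P lit]]]]]]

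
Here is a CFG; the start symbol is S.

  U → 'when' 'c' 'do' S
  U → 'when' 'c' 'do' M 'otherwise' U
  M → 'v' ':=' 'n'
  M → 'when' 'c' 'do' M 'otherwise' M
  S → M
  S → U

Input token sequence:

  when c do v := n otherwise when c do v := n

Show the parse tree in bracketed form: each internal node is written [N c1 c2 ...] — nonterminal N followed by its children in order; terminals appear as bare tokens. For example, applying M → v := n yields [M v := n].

[S [U when c do [M v := n] otherwise [U when c do [S [M v := n]]]]]

S
U
when c do M otherwise U
when c do v := n otherwise U
when c do v := n otherwise when c do S
when c do v := n otherwise when c do M
when c do v := n otherwise when c do v := n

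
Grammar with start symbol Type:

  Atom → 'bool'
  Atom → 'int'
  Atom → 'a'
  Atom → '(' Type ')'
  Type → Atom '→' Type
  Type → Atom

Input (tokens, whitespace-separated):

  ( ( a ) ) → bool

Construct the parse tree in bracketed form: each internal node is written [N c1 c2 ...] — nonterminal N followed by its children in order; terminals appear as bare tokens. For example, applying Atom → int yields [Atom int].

Type
Atom → Type
( Type ) → Type
( Atom ) → Type
( ( Type ) ) → Type
( ( Atom ) ) → Type
( ( a ) ) → Type
( ( a ) ) → Atom
( ( a ) ) → bool

[Type [Atom ( [Type [Atom ( [Type [Atom a]] )]] )] → [Type [Atom bool]]]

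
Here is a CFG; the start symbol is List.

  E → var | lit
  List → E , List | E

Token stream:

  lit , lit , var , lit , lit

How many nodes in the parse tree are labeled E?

[List [E lit] , [List [E lit] , [List [E var] , [List [E lit] , [List [E lit]]]]]]

5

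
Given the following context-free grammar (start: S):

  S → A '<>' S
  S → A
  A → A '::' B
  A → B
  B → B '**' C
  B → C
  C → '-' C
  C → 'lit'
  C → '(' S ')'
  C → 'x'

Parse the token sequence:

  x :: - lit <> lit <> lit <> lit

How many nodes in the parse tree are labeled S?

[S [A [A [B [C x]]] :: [B [C - [C lit]]]] <> [S [A [B [C lit]]] <> [S [A [B [C lit]]] <> [S [A [B [C lit]]]]]]]

4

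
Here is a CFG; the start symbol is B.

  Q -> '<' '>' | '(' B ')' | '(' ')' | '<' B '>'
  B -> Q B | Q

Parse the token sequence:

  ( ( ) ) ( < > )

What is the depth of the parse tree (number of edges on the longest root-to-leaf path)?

[B [Q ( [B [Q ( )]] )] [B [Q ( [B [Q < >]] )]]]

5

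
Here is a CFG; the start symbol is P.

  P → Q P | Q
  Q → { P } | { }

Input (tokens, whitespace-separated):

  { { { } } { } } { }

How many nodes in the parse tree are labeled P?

5

[P [Q { [P [Q { [P [Q { }]] }] [P [Q { }]]] }] [P [Q { }]]]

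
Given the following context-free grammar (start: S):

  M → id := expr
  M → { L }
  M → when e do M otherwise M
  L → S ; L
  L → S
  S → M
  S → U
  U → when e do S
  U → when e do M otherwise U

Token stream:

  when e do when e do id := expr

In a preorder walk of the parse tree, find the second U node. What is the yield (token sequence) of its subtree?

[S [U when e do [S [U when e do [S [M id := expr]]]]]]

when e do id := expr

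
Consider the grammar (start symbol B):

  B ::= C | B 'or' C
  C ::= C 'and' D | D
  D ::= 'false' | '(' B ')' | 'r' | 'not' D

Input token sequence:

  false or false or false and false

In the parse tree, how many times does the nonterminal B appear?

3

[B [B [B [C [D false]]] or [C [D false]]] or [C [C [D false]] and [D false]]]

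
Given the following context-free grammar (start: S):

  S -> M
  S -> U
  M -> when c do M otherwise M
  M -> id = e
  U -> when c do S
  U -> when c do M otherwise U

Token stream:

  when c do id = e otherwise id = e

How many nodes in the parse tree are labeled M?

3

[S [M when c do [M id = e] otherwise [M id = e]]]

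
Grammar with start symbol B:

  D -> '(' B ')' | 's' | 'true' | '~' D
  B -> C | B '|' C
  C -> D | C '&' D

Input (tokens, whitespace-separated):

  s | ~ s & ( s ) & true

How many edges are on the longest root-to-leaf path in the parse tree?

[B [B [C [D s]]] | [C [C [C [D ~ [D s]]] & [D ( [B [C [D s]]] )]] & [D true]]]

7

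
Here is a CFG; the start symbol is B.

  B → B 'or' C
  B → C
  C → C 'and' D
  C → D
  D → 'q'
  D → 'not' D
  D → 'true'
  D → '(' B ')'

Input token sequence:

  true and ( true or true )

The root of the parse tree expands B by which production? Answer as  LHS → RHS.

B → C

[B [C [C [D true]] and [D ( [B [B [C [D true]]] or [C [D true]]] )]]]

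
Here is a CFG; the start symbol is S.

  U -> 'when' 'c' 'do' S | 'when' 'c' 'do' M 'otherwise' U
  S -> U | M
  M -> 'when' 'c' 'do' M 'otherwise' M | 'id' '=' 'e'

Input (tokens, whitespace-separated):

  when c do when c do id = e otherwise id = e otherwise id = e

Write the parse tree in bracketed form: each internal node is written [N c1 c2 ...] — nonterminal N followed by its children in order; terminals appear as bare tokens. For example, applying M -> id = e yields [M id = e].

[S [M when c do [M when c do [M id = e] otherwise [M id = e]] otherwise [M id = e]]]

S
M
when c do M otherwise M
when c do when c do M otherwise M otherwise M
when c do when c do id = e otherwise M otherwise M
when c do when c do id = e otherwise id = e otherwise M
when c do when c do id = e otherwise id = e otherwise id = e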